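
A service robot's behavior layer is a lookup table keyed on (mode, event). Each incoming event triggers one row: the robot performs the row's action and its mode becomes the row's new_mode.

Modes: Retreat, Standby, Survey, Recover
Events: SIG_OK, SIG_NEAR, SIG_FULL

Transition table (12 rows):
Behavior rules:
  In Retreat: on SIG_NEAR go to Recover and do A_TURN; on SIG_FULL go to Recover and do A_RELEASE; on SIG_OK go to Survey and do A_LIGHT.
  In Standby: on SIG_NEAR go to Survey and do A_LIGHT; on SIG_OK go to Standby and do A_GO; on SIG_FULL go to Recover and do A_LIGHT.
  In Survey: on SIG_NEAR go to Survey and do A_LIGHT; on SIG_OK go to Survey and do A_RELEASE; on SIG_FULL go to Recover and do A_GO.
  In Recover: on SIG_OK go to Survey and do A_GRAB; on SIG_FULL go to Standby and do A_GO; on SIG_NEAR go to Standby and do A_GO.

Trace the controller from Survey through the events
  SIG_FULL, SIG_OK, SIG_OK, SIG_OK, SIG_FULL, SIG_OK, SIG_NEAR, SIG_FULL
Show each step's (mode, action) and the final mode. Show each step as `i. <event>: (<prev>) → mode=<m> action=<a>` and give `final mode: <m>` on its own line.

1. SIG_FULL: (Survey) → mode=Recover action=A_GO
2. SIG_OK: (Recover) → mode=Survey action=A_GRAB
3. SIG_OK: (Survey) → mode=Survey action=A_RELEASE
4. SIG_OK: (Survey) → mode=Survey action=A_RELEASE
5. SIG_FULL: (Survey) → mode=Recover action=A_GO
6. SIG_OK: (Recover) → mode=Survey action=A_GRAB
7. SIG_NEAR: (Survey) → mode=Survey action=A_LIGHT
8. SIG_FULL: (Survey) → mode=Recover action=A_GO

final mode: Recover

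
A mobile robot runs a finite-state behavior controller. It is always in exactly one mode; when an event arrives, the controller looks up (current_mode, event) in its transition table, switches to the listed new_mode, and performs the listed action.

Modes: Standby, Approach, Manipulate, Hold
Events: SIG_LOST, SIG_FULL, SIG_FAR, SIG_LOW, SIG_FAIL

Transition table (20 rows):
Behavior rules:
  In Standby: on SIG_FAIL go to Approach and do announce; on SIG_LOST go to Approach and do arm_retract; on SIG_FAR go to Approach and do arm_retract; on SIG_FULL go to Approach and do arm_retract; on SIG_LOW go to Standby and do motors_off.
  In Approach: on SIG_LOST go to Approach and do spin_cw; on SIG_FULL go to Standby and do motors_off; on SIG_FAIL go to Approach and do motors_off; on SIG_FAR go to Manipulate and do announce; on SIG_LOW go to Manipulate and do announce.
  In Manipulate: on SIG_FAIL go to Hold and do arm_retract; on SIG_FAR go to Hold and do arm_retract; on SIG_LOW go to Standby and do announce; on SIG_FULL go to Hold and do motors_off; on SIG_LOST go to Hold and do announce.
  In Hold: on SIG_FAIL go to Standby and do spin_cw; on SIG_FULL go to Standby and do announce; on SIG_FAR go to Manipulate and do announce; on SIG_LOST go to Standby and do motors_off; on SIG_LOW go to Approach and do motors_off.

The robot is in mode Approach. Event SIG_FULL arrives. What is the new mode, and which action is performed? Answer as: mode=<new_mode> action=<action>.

mode=Standby action=motors_off

current mode = Approach; filter table to that mode:
  (Approach, SIG_LOST) → (Approach, spin_cw)
  (Approach, SIG_FULL) → (Standby, motors_off)  ← event matches
  (Approach, SIG_FAIL) → (Approach, motors_off)
  (Approach, SIG_FAR) → (Manipulate, announce)
  (Approach, SIG_LOW) → (Manipulate, announce)
event = SIG_FULL selects (Standby, motors_off)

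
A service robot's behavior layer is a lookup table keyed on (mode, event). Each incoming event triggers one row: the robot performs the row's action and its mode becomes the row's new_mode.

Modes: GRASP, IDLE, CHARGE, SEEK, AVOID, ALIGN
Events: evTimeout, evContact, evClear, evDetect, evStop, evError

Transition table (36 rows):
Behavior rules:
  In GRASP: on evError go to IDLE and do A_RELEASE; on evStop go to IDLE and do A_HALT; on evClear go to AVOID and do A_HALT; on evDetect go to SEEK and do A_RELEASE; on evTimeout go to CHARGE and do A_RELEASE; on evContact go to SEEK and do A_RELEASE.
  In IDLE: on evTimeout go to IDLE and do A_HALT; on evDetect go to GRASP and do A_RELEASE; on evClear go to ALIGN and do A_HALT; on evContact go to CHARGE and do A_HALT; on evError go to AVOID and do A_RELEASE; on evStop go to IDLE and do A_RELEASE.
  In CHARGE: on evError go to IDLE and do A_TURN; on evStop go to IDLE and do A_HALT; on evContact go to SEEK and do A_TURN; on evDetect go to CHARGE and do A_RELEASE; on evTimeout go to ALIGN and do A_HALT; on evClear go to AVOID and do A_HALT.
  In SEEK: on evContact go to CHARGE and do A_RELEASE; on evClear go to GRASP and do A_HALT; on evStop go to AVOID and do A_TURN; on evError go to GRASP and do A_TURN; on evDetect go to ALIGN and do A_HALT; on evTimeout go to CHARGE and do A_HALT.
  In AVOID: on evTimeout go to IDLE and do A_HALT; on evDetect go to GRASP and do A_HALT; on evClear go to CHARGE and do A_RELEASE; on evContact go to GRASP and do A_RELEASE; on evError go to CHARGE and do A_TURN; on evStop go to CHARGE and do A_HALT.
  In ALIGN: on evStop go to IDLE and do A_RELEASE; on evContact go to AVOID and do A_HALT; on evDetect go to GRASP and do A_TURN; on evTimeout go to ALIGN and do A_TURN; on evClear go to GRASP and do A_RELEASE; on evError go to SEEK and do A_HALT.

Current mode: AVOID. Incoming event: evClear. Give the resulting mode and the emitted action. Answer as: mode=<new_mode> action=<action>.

current mode = AVOID; filter table to that mode:
  (AVOID, evTimeout) → (IDLE, A_HALT)
  (AVOID, evDetect) → (GRASP, A_HALT)
  (AVOID, evClear) → (CHARGE, A_RELEASE)  ← event matches
  (AVOID, evContact) → (GRASP, A_RELEASE)
  (AVOID, evError) → (CHARGE, A_TURN)
  (AVOID, evStop) → (CHARGE, A_HALT)
event = evClear selects (CHARGE, A_RELEASE)

mode=CHARGE action=A_RELEASE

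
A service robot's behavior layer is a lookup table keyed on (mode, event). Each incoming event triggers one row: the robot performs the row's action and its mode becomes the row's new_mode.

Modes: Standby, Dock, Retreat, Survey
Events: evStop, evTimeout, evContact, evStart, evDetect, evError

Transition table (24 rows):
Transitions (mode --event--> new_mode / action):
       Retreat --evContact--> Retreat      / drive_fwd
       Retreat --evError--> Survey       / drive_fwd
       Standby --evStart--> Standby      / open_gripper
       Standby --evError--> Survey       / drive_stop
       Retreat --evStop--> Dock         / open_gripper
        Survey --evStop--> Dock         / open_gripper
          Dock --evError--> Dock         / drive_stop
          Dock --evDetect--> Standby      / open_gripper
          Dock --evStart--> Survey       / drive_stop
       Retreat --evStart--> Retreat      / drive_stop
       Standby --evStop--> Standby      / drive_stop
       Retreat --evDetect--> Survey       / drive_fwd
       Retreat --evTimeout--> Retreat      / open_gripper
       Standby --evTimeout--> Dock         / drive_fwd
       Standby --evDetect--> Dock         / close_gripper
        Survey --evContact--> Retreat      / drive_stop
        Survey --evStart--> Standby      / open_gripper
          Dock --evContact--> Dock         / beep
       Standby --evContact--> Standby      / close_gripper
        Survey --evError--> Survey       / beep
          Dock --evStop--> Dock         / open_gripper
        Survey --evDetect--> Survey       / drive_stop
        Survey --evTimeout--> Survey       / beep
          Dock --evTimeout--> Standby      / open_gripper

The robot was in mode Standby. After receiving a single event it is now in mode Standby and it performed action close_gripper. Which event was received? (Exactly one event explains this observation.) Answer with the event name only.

try evStop: (Standby, evStop) → (Standby, drive_stop)
try evTimeout: (Standby, evTimeout) → (Dock, drive_fwd)
try evContact: (Standby, evContact) → (Standby, close_gripper)  ← matches
try evStart: (Standby, evStart) → (Standby, open_gripper)
try evDetect: (Standby, evDetect) → (Dock, close_gripper)
try evError: (Standby, evError) → (Survey, drive_stop)

evContact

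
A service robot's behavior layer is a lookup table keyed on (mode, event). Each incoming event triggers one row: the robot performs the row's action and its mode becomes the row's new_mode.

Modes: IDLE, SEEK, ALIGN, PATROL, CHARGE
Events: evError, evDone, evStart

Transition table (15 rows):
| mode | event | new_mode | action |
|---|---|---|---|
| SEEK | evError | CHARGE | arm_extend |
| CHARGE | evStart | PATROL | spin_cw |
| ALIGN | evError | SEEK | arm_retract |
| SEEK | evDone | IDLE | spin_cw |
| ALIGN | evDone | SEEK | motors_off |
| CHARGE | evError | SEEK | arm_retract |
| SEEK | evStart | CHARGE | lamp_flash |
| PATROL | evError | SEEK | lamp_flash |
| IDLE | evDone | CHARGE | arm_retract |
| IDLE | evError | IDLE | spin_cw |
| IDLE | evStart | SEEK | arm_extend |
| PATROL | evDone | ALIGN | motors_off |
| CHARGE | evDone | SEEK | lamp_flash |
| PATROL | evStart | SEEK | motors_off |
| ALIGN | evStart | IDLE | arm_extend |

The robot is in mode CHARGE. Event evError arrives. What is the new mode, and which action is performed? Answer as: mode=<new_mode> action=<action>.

current mode = CHARGE; filter table to that mode:
  (CHARGE, evStart) → (PATROL, spin_cw)
  (CHARGE, evError) → (SEEK, arm_retract)  ← event matches
  (CHARGE, evDone) → (SEEK, lamp_flash)
event = evError selects (SEEK, arm_retract)

mode=SEEK action=arm_retract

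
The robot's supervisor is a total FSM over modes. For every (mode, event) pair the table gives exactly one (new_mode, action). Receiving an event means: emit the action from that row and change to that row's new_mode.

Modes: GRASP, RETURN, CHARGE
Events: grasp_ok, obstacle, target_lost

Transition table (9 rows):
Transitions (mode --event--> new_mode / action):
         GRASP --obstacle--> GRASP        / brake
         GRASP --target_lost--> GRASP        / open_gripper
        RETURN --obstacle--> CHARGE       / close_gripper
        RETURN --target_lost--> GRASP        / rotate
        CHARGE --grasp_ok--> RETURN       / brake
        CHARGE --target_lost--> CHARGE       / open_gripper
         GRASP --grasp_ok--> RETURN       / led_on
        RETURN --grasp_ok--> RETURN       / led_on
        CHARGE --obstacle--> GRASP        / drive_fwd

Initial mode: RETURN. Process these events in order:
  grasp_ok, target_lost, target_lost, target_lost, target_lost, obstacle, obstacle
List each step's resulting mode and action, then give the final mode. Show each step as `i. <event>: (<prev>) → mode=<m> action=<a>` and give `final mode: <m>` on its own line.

final mode: GRASP

1. grasp_ok: (RETURN) → mode=RETURN action=led_on
2. target_lost: (RETURN) → mode=GRASP action=rotate
3. target_lost: (GRASP) → mode=GRASP action=open_gripper
4. target_lost: (GRASP) → mode=GRASP action=open_gripper
5. target_lost: (GRASP) → mode=GRASP action=open_gripper
6. obstacle: (GRASP) → mode=GRASP action=brake
7. obstacle: (GRASP) → mode=GRASP action=brake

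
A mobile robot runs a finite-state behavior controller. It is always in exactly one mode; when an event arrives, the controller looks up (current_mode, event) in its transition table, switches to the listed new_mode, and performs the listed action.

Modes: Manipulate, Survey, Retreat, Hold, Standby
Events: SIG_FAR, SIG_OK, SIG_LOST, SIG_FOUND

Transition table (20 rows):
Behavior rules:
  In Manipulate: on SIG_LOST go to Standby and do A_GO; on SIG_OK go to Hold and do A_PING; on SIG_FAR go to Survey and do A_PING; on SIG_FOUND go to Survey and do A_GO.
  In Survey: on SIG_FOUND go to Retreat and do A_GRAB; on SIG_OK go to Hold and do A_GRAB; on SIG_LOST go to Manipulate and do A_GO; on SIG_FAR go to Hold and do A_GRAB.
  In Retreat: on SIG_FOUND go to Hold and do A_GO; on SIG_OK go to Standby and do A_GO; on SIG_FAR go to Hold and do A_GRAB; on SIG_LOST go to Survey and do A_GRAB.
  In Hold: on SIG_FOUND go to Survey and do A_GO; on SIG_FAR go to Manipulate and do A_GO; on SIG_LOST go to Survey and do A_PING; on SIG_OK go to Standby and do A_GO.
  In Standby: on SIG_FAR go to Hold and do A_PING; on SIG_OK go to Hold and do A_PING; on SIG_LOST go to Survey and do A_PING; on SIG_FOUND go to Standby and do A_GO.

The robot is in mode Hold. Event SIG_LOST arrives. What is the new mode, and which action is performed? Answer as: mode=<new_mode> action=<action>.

mode=Survey action=A_PING

current mode = Hold; filter table to that mode:
  (Hold, SIG_FOUND) → (Survey, A_GO)
  (Hold, SIG_FAR) → (Manipulate, A_GO)
  (Hold, SIG_LOST) → (Survey, A_PING)  ← event matches
  (Hold, SIG_OK) → (Standby, A_GO)
event = SIG_LOST selects (Survey, A_PING)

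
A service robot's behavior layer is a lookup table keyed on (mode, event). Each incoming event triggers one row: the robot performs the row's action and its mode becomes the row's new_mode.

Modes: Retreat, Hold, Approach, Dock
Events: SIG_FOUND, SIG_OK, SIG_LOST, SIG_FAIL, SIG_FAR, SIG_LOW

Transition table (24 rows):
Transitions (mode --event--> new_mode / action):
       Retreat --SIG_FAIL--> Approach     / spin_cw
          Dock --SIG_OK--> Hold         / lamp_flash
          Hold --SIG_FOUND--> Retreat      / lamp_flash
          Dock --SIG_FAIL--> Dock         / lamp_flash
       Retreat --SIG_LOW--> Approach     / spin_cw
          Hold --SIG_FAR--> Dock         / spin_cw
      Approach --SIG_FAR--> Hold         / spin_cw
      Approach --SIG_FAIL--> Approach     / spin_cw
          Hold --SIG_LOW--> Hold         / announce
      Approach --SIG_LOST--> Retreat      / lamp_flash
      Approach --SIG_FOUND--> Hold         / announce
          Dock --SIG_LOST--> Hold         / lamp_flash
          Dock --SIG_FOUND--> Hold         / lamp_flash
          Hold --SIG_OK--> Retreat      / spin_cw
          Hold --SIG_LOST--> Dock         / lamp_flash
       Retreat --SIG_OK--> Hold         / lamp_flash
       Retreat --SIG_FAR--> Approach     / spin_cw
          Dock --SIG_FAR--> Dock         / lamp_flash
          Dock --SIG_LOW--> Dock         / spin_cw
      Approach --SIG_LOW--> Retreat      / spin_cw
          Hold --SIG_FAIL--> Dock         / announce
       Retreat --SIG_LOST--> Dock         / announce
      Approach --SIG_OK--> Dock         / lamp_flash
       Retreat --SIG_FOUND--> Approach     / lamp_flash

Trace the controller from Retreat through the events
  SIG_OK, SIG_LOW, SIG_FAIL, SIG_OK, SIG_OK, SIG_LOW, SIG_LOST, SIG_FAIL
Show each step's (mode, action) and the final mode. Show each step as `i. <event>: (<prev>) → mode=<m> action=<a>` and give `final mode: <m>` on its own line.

1. SIG_OK: (Retreat) → mode=Hold action=lamp_flash
2. SIG_LOW: (Hold) → mode=Hold action=announce
3. SIG_FAIL: (Hold) → mode=Dock action=announce
4. SIG_OK: (Dock) → mode=Hold action=lamp_flash
5. SIG_OK: (Hold) → mode=Retreat action=spin_cw
6. SIG_LOW: (Retreat) → mode=Approach action=spin_cw
7. SIG_LOST: (Approach) → mode=Retreat action=lamp_flash
8. SIG_FAIL: (Retreat) → mode=Approach action=spin_cw

final mode: Approach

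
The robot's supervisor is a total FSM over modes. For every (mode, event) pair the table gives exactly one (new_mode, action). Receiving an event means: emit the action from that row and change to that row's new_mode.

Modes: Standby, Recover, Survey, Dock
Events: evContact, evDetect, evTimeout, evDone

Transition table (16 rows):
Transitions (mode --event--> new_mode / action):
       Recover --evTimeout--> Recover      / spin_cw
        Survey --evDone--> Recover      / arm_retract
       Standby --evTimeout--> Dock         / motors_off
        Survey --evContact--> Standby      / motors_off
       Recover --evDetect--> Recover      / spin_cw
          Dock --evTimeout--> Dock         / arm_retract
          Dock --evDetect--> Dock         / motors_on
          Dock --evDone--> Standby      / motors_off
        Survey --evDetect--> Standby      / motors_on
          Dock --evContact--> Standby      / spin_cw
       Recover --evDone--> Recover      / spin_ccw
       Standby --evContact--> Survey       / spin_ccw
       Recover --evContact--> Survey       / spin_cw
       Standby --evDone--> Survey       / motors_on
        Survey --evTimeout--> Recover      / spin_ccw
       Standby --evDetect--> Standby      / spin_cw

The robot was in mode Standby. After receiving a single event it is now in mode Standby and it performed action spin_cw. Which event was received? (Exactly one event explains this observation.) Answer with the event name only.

evDetect

try evContact: (Standby, evContact) → (Survey, spin_ccw)
try evDetect: (Standby, evDetect) → (Standby, spin_cw)  ← matches
try evTimeout: (Standby, evTimeout) → (Dock, motors_off)
try evDone: (Standby, evDone) → (Survey, motors_on)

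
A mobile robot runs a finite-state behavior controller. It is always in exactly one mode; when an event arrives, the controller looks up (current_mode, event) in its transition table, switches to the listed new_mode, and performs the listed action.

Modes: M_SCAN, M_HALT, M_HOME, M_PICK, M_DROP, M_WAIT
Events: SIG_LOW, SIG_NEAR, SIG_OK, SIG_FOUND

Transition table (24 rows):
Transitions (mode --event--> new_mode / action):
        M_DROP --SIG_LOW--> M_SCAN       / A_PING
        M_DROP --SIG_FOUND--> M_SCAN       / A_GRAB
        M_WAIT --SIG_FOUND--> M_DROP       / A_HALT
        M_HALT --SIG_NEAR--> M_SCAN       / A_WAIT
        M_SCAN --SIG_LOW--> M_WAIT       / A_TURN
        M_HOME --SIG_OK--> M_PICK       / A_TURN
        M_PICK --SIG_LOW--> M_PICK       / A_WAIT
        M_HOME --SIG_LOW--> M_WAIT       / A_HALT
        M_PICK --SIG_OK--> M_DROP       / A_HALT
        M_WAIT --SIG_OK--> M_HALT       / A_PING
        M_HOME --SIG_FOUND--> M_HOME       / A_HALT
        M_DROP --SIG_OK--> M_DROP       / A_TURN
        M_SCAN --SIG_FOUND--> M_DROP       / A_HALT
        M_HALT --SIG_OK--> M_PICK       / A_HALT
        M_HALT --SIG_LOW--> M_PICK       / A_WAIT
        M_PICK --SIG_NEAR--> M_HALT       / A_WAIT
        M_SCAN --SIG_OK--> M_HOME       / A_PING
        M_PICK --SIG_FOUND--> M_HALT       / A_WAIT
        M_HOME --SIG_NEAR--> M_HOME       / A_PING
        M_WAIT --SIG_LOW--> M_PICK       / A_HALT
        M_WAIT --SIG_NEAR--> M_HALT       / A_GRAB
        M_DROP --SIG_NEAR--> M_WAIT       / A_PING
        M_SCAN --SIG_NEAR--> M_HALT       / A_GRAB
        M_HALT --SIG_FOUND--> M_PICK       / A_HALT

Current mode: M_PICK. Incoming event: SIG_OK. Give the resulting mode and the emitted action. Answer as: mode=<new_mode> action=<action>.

current mode = M_PICK; filter table to that mode:
  (M_PICK, SIG_LOW) → (M_PICK, A_WAIT)
  (M_PICK, SIG_OK) → (M_DROP, A_HALT)  ← event matches
  (M_PICK, SIG_NEAR) → (M_HALT, A_WAIT)
  (M_PICK, SIG_FOUND) → (M_HALT, A_WAIT)
event = SIG_OK selects (M_DROP, A_HALT)

mode=M_DROP action=A_HALT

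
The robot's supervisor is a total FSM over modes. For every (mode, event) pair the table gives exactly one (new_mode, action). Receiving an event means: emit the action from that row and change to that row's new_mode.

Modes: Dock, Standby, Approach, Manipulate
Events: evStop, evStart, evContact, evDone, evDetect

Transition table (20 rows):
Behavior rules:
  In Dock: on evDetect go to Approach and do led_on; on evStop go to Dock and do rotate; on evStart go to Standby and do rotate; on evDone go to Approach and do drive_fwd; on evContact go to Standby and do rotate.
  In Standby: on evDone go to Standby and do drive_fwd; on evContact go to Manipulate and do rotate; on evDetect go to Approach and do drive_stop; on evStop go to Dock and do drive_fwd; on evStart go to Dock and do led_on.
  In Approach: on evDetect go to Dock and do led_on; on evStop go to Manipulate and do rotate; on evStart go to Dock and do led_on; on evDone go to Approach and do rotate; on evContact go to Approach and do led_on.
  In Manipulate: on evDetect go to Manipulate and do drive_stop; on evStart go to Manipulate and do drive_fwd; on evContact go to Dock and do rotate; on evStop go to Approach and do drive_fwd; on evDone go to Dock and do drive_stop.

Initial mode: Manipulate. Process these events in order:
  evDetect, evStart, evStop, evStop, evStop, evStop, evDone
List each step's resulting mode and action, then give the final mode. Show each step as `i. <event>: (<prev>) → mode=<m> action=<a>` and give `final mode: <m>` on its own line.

1. evDetect: (Manipulate) → mode=Manipulate action=drive_stop
2. evStart: (Manipulate) → mode=Manipulate action=drive_fwd
3. evStop: (Manipulate) → mode=Approach action=drive_fwd
4. evStop: (Approach) → mode=Manipulate action=rotate
5. evStop: (Manipulate) → mode=Approach action=drive_fwd
6. evStop: (Approach) → mode=Manipulate action=rotate
7. evDone: (Manipulate) → mode=Dock action=drive_stop

final mode: Dock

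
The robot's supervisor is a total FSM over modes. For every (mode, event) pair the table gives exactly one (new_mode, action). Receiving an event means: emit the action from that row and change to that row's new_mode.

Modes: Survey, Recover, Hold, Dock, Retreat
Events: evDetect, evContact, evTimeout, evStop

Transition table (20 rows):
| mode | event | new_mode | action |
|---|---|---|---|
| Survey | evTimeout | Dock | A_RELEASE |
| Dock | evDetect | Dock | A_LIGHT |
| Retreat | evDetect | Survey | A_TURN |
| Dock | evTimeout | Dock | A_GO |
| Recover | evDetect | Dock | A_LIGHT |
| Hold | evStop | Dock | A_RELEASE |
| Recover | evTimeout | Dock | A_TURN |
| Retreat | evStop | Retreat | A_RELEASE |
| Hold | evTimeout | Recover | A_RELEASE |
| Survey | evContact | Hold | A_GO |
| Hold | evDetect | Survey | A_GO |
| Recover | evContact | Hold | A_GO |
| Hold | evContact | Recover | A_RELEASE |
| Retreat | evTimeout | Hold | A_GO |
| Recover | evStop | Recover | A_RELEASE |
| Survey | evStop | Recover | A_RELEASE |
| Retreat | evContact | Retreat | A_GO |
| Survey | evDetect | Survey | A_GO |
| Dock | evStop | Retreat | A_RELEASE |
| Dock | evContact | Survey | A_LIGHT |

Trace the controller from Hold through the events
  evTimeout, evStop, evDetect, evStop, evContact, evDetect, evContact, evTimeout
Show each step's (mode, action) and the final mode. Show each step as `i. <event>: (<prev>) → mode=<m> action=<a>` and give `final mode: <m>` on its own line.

1. evTimeout: (Hold) → mode=Recover action=A_RELEASE
2. evStop: (Recover) → mode=Recover action=A_RELEASE
3. evDetect: (Recover) → mode=Dock action=A_LIGHT
4. evStop: (Dock) → mode=Retreat action=A_RELEASE
5. evContact: (Retreat) → mode=Retreat action=A_GO
6. evDetect: (Retreat) → mode=Survey action=A_TURN
7. evContact: (Survey) → mode=Hold action=A_GO
8. evTimeout: (Hold) → mode=Recover action=A_RELEASE

final mode: Recover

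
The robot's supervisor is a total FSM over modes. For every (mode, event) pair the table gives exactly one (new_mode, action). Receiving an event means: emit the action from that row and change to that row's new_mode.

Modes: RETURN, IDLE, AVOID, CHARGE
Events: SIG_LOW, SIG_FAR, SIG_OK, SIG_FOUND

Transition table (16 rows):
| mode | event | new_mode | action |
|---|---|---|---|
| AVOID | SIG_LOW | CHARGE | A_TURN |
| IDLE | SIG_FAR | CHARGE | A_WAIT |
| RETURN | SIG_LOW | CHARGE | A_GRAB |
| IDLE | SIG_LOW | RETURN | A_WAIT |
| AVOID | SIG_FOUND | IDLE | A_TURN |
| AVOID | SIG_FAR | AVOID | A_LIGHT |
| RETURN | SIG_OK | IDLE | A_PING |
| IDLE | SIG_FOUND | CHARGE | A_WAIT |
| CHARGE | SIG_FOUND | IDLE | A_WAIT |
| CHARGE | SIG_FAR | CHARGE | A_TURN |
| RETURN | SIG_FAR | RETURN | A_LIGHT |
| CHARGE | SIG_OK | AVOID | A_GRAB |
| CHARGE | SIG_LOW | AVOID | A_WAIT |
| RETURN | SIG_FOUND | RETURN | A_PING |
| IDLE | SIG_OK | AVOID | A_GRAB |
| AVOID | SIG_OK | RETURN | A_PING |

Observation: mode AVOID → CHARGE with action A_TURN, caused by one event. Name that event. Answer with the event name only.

try SIG_LOW: (AVOID, SIG_LOW) → (CHARGE, A_TURN)  ← matches
try SIG_FAR: (AVOID, SIG_FAR) → (AVOID, A_LIGHT)
try SIG_OK: (AVOID, SIG_OK) → (RETURN, A_PING)
try SIG_FOUND: (AVOID, SIG_FOUND) → (IDLE, A_TURN)

SIG_LOW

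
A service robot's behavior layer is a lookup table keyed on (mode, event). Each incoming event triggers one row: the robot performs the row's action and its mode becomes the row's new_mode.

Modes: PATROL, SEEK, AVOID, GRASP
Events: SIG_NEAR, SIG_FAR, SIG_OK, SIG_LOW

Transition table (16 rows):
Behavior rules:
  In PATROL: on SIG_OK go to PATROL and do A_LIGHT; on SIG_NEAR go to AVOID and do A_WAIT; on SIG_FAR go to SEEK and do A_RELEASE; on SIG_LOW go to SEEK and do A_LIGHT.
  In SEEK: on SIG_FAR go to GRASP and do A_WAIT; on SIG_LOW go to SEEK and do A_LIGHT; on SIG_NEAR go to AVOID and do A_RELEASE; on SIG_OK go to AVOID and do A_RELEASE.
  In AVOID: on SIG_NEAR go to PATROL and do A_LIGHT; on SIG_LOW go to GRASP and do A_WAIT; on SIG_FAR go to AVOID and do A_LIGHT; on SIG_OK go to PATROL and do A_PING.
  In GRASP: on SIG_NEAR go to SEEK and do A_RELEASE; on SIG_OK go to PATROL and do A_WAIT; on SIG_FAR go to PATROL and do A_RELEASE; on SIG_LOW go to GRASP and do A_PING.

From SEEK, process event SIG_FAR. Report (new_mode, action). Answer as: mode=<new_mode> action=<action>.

current mode = SEEK; filter table to that mode:
  (SEEK, SIG_FAR) → (GRASP, A_WAIT)  ← event matches
  (SEEK, SIG_LOW) → (SEEK, A_LIGHT)
  (SEEK, SIG_NEAR) → (AVOID, A_RELEASE)
  (SEEK, SIG_OK) → (AVOID, A_RELEASE)
event = SIG_FAR selects (GRASP, A_WAIT)

mode=GRASP action=A_WAIT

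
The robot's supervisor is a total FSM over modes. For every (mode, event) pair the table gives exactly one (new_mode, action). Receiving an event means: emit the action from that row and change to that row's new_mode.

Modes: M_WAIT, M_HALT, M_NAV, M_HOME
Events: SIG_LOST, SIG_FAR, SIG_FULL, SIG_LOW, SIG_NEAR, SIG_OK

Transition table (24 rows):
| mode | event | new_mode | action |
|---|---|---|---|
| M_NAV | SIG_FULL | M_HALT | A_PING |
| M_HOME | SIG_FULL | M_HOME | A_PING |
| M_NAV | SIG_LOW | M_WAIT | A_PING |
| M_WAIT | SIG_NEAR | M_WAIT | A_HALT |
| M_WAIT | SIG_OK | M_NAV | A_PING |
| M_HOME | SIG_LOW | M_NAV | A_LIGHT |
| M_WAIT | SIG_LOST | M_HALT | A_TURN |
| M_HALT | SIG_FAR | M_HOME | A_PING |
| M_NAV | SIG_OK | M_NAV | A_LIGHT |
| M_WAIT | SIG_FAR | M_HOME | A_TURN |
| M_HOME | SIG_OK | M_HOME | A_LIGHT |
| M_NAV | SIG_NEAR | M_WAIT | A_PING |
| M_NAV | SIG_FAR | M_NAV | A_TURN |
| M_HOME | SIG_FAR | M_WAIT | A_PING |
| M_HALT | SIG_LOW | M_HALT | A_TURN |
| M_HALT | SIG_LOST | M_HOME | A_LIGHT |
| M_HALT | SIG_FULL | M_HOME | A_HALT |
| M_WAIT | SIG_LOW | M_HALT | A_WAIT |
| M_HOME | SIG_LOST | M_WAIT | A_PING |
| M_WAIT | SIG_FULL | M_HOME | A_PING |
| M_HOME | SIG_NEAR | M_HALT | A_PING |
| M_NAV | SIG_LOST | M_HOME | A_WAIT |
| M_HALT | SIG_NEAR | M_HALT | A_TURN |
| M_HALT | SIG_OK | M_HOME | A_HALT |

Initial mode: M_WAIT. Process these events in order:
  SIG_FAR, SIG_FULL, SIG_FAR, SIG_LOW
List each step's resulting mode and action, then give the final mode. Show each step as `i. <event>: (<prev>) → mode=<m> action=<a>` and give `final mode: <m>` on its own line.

final mode: M_HALT

1. SIG_FAR: (M_WAIT) → mode=M_HOME action=A_TURN
2. SIG_FULL: (M_HOME) → mode=M_HOME action=A_PING
3. SIG_FAR: (M_HOME) → mode=M_WAIT action=A_PING
4. SIG_LOW: (M_WAIT) → mode=M_HALT action=A_WAIT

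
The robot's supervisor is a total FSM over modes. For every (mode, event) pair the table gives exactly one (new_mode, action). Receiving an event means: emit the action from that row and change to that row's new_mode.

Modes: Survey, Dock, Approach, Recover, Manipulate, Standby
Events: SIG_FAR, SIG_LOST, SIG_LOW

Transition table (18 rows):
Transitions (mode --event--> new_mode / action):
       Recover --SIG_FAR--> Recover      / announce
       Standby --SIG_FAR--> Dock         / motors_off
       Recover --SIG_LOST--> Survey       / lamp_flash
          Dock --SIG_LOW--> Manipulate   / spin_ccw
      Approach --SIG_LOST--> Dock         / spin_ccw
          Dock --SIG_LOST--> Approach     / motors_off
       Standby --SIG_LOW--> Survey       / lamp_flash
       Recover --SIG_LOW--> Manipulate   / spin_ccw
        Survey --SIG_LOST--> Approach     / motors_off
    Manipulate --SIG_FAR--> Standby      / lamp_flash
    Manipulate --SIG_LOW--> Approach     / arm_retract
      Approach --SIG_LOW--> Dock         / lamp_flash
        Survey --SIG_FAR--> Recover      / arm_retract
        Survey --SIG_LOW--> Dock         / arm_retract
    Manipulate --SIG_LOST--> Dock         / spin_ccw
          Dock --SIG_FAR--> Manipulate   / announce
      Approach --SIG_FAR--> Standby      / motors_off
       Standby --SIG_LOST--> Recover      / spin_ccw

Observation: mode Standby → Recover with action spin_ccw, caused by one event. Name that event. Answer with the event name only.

SIG_LOST

try SIG_FAR: (Standby, SIG_FAR) → (Dock, motors_off)
try SIG_LOST: (Standby, SIG_LOST) → (Recover, spin_ccw)  ← matches
try SIG_LOW: (Standby, SIG_LOW) → (Survey, lamp_flash)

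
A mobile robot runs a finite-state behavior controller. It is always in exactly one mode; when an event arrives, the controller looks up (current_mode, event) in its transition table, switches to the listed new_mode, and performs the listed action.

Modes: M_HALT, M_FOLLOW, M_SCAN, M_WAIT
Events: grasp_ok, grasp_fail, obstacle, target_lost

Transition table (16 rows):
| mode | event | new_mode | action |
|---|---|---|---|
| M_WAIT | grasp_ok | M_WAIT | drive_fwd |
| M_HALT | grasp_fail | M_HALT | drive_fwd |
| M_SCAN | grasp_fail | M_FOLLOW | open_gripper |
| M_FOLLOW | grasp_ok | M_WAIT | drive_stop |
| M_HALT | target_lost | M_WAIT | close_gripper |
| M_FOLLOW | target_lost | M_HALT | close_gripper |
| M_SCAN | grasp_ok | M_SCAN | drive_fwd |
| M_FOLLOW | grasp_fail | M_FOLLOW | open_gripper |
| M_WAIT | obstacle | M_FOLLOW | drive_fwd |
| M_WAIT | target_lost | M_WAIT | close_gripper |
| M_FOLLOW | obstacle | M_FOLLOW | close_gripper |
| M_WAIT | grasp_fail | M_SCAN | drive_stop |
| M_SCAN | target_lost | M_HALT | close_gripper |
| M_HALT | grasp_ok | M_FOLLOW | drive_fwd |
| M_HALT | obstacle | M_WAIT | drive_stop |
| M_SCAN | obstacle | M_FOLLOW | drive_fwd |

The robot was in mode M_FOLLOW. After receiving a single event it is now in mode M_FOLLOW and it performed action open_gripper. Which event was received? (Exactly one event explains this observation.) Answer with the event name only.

grasp_fail

try grasp_ok: (M_FOLLOW, grasp_ok) → (M_WAIT, drive_stop)
try grasp_fail: (M_FOLLOW, grasp_fail) → (M_FOLLOW, open_gripper)  ← matches
try obstacle: (M_FOLLOW, obstacle) → (M_FOLLOW, close_gripper)
try target_lost: (M_FOLLOW, target_lost) → (M_HALT, close_gripper)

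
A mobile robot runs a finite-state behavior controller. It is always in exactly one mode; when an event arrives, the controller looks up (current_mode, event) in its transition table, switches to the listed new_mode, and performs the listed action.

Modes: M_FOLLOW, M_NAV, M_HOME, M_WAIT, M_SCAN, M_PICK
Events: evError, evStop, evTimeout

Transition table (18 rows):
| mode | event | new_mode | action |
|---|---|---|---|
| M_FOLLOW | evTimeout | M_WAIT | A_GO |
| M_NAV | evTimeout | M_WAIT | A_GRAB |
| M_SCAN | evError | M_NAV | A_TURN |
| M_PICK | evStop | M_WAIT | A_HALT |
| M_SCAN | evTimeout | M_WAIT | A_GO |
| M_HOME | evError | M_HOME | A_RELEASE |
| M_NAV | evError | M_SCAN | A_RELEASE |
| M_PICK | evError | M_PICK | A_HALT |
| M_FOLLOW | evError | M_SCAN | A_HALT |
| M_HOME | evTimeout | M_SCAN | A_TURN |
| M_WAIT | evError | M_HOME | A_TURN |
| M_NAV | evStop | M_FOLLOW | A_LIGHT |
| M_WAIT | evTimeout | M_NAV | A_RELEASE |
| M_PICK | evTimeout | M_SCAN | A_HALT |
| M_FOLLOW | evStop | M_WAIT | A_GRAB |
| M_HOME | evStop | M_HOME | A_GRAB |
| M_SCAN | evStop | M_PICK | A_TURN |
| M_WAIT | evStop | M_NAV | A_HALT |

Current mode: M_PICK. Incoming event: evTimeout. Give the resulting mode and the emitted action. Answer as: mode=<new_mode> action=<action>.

current mode = M_PICK; filter table to that mode:
  (M_PICK, evStop) → (M_WAIT, A_HALT)
  (M_PICK, evError) → (M_PICK, A_HALT)
  (M_PICK, evTimeout) → (M_SCAN, A_HALT)  ← event matches
event = evTimeout selects (M_SCAN, A_HALT)

mode=M_SCAN action=A_HALT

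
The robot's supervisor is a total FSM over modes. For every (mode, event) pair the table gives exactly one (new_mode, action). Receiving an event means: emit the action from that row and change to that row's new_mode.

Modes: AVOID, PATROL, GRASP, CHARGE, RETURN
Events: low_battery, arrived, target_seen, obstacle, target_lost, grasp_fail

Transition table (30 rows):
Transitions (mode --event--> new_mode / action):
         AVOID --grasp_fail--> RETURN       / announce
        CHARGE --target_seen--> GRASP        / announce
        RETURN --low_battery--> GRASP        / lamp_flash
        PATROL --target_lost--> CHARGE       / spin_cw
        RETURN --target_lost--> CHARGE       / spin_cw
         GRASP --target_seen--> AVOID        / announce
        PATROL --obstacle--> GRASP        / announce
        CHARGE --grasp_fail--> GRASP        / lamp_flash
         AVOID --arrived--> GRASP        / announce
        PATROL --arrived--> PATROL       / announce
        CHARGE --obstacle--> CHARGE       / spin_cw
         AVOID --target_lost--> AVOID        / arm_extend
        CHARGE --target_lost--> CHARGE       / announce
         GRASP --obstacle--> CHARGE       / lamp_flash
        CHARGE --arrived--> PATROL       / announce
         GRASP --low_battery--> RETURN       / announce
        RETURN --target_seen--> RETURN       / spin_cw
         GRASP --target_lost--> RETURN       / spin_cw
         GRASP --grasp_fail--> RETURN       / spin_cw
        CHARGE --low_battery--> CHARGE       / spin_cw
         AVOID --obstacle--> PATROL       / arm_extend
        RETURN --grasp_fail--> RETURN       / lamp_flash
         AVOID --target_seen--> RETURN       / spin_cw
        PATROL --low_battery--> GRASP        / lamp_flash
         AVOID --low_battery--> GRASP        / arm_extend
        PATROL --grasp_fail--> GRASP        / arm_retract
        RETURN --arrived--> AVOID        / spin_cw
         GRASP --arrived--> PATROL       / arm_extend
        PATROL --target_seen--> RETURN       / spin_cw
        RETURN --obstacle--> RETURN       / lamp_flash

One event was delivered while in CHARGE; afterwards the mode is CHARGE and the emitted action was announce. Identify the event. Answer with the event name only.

target_lost

try low_battery: (CHARGE, low_battery) → (CHARGE, spin_cw)
try arrived: (CHARGE, arrived) → (PATROL, announce)
try target_seen: (CHARGE, target_seen) → (GRASP, announce)
try obstacle: (CHARGE, obstacle) → (CHARGE, spin_cw)
try target_lost: (CHARGE, target_lost) → (CHARGE, announce)  ← matches
try grasp_fail: (CHARGE, grasp_fail) → (GRASP, lamp_flash)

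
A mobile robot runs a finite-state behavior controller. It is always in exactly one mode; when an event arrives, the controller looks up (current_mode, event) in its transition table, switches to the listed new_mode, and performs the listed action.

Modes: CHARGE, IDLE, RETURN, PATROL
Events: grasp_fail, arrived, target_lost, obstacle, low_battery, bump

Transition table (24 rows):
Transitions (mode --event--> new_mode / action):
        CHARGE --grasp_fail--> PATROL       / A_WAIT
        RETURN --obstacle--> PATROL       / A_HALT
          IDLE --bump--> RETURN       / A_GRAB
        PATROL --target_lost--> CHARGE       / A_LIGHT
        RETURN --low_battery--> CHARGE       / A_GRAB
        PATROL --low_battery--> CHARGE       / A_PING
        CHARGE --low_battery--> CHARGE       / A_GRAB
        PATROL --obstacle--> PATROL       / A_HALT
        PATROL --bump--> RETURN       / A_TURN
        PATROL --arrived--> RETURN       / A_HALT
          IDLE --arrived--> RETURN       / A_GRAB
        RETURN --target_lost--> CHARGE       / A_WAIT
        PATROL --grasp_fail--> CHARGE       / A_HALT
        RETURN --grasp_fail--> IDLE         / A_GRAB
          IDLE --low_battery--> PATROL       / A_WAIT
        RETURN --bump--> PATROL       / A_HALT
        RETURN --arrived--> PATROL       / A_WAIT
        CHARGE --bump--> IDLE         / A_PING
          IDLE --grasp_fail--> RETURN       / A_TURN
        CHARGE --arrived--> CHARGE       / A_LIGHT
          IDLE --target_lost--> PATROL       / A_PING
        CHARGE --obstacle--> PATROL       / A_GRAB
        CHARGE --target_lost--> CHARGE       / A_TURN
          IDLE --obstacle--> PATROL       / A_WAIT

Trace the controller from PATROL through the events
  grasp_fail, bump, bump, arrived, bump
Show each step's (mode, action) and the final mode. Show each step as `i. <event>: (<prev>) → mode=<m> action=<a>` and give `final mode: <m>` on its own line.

final mode: RETURN

1. grasp_fail: (PATROL) → mode=CHARGE action=A_HALT
2. bump: (CHARGE) → mode=IDLE action=A_PING
3. bump: (IDLE) → mode=RETURN action=A_GRAB
4. arrived: (RETURN) → mode=PATROL action=A_WAIT
5. bump: (PATROL) → mode=RETURN action=A_TURN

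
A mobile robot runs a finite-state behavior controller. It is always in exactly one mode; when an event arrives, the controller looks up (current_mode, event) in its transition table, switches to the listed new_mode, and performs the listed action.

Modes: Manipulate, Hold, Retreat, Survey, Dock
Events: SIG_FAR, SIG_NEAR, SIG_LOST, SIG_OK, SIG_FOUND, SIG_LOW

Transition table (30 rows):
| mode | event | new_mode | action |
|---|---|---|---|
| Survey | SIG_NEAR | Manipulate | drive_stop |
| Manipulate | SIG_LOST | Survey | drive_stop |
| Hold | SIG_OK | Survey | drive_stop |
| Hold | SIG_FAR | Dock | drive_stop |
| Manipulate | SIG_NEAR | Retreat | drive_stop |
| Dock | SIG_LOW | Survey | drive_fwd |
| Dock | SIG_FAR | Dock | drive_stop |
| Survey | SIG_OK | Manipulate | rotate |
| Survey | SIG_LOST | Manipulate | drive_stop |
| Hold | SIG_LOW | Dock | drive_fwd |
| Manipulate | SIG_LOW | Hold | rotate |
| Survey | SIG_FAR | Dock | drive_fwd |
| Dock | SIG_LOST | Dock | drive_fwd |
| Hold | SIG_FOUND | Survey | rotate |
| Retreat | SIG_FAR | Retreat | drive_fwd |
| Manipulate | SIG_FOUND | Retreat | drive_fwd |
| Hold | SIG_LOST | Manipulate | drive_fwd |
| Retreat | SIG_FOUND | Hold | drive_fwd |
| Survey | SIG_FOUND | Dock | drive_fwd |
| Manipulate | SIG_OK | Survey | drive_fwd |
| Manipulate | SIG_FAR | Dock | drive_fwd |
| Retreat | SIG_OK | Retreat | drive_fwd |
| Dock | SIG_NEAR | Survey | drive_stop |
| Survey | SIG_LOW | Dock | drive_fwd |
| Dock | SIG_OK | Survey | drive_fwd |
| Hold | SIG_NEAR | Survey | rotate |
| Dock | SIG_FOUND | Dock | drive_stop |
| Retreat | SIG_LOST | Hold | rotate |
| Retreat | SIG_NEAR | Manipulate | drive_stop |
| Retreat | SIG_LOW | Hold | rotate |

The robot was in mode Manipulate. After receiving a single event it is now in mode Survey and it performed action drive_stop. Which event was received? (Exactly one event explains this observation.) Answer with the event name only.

try SIG_FAR: (Manipulate, SIG_FAR) → (Dock, drive_fwd)
try SIG_NEAR: (Manipulate, SIG_NEAR) → (Retreat, drive_stop)
try SIG_LOST: (Manipulate, SIG_LOST) → (Survey, drive_stop)  ← matches
try SIG_OK: (Manipulate, SIG_OK) → (Survey, drive_fwd)
try SIG_FOUND: (Manipulate, SIG_FOUND) → (Retreat, drive_fwd)
try SIG_LOW: (Manipulate, SIG_LOW) → (Hold, rotate)

SIG_LOST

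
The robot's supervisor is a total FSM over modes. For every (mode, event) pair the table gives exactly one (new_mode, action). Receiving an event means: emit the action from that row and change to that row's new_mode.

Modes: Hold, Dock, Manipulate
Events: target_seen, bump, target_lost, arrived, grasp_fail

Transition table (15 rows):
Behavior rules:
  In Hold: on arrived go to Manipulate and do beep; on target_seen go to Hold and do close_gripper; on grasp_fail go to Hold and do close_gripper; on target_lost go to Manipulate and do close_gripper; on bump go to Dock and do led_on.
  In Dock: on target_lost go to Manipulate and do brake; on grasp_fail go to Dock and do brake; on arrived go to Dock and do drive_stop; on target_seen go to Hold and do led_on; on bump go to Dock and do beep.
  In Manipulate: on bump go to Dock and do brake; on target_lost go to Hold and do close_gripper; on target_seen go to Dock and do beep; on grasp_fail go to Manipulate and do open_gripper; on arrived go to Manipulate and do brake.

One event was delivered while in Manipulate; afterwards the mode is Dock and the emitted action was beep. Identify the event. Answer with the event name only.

try target_seen: (Manipulate, target_seen) → (Dock, beep)  ← matches
try bump: (Manipulate, bump) → (Dock, brake)
try target_lost: (Manipulate, target_lost) → (Hold, close_gripper)
try arrived: (Manipulate, arrived) → (Manipulate, brake)
try grasp_fail: (Manipulate, grasp_fail) → (Manipulate, open_gripper)

target_seen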